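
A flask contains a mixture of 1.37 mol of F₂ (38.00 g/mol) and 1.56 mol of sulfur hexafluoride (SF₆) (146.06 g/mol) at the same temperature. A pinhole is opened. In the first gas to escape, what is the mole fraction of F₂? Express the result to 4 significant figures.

Effusion rate of each component ∝ n_i/√M_i (partial pressure × 1/√M).
Mole fraction of F₂ in the effusate = (n_F₂/√M_F₂) / (n_F₂/√M_F₂ + n_SF₆/√M_SF₆)
= (1.37/√38.00) / (1.37/√38.00 + 1.56/√146.06) = 0.2222/(0.2222 + 0.1291) = 0.6326.

0.6326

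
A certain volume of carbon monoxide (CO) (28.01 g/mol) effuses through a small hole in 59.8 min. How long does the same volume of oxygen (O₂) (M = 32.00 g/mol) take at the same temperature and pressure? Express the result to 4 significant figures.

63.92 min

By Graham's law, t_O₂/t_CO = √(M_O₂/M_CO) = √(32.00/28.01) = √1.142 = 1.069.
So the time for O₂ is 59.8 × 1.069 = 63.92 min.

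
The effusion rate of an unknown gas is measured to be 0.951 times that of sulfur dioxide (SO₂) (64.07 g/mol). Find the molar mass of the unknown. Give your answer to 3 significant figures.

Since effusion rate ∝ 1/√M, rate_X/rate_SO₂ = √(M_SO₂/M_X).
0.951 = √(64.07/M_X)
M_X = 64.07 / 0.951² = 64.07 / 0.9044 = 70.8 g/mol

70.8 g/mol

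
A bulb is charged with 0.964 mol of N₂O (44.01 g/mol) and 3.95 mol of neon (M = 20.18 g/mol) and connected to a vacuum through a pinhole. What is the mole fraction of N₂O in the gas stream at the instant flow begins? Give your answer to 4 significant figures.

0.1418

The effusion rate of species i is ∝ p_i/√M_i ∝ n_i/√M_i.
So x_N₂O in the escaping gas = (n_N₂O/√M_N₂O) / Σ(n_i/√M_i)
= (0.964/√44.01) / (0.964/√44.01 + 3.95/√20.18) = 0.1453/(0.1453 + 0.8793) = 0.1418.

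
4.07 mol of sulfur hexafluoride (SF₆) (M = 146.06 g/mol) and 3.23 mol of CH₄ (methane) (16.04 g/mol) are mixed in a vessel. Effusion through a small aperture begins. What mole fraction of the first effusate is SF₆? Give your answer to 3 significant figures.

Effusion rate of each component ∝ n_i/√M_i (partial pressure × 1/√M).
x_SF₆(eff) = (n_SF₆/√M_SF₆) / (n_SF₆/√M_SF₆ + n_CH₄/√M_CH₄)
= (4.07/√146.06) / (4.07/√146.06 + 3.23/√16.04) = 0.3368/(0.3368 + 0.8065) = 0.295.

0.295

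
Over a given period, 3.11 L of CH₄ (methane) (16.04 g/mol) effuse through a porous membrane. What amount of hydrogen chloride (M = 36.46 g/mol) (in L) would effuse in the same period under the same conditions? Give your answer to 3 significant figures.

Using Graham's law: rate_HCl/rate_CH₄ = √(M_CH₄/M_HCl) = √(16.04/36.46) = √0.4399 = 0.6633.
So the volume for HCl is 3.11 × 0.6633 = 2.06 L.

2.06 L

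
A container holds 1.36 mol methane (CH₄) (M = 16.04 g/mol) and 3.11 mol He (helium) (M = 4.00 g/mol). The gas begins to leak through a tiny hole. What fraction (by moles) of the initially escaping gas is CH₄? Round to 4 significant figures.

0.1792

Rate_i ∝ x_i/√M_i (Graham's law weighted by mole fraction), so the effusate composition follows n_i/√M_i.
x_CH₄(eff) = (n_CH₄/√M_CH₄) / (n_CH₄/√M_CH₄ + n_He/√M_He)
= (1.36/√16.04) / (1.36/√16.04 + 3.11/√4.00) = 0.3396/(0.3396 + 1.555) = 0.1792.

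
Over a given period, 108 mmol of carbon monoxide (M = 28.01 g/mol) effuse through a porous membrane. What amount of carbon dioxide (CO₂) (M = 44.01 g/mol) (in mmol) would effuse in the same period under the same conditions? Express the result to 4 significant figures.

Using Graham's law: rate_CO₂/rate_CO = √(M_CO/M_CO₂) = √(28.01/44.01) = √0.6364 = 0.7978.
So the amount for CO₂ is 108 × 0.7978 = 86.16 mmol.

86.16 mmol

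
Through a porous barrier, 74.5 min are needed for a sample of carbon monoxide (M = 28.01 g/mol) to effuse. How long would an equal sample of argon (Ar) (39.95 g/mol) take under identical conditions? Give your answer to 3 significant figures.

89.0 min

By Graham's law, t_Ar/t_CO = √(M_Ar/M_CO) = √(39.95/28.01) = √1.426 = 1.194.
So the time for Ar is 74.5 × 1.194 = 89.0 min.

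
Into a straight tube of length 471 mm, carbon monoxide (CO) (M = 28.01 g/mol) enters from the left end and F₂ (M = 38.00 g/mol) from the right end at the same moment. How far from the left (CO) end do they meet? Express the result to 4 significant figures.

253.4 mm

Graham's law gives d_CO/d_F₂ = rate_CO/rate_F₂ = √(M_F₂/M_CO) = √(38.00/28.01) = 1.165.
With d_CO + d_F₂ = 471 mm, d_F₂ = 471/(1 + 1.165) = 217.6 mm.
d_CO = 471 − 217.6 = 253.4 mm.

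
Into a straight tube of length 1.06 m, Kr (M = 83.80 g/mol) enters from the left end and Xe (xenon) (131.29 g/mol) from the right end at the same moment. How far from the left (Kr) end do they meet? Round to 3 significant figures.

Distances travelled in equal time are proportional to diffusion rates, so d_Kr/d_Xe = √(M_Xe/M_Kr) = √(131.29/83.80) = 1.252.
With d_Kr + d_Xe = 1.06 m, d_Xe = 1.06/(1 + 1.252) = 0.4708 m.
d_Kr = 1.06 − 0.4708 = 0.589 m.

0.589 m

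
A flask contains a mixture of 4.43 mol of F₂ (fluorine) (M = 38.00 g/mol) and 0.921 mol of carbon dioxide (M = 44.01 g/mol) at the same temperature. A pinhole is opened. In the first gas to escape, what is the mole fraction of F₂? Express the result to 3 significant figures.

The effusion rate of species i is ∝ p_i/√M_i ∝ n_i/√M_i.
Mole fraction of F₂ in the effusate = (n_F₂/√M_F₂) / (n_F₂/√M_F₂ + n_CO₂/√M_CO₂)
= (4.43/√38.00) / (4.43/√38.00 + 0.921/√44.01) = 0.7186/(0.7186 + 0.1388) = 0.838.

0.838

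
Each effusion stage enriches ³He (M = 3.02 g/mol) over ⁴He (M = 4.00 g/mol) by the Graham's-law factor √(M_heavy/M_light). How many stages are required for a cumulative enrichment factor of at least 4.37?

Single-stage factor α = √(4.00/3.02), so ln α = ½ ln(1.32450) = 0.1405.
Need α^N ≥ 4.37 ⇒ N ≥ ln(4.37) / ln α = 1.475 / 0.1405 = 10.50.
Rounding up, N = 11 stages.

11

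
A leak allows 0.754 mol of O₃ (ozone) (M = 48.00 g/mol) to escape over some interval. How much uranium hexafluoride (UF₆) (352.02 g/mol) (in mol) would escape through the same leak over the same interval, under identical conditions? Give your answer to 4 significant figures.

0.2784 mol

Using Graham's law: rate_UF₆/rate_O₃ = √(M_O₃/M_UF₆) = √(48.00/352.02) = √0.1364 = 0.3693.
So the amount for UF₆ is 0.754 × 0.3693 = 0.2784 mol.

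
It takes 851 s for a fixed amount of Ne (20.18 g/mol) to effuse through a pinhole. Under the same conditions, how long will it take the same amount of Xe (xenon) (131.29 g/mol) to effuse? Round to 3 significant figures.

From Graham's law, t_Xe/t_Ne = √(M_Xe/M_Ne) = √(131.29/20.18) = √6.506 = 2.551.
So the time for Xe is 851 × 2.551 = 2170 s.

2170 s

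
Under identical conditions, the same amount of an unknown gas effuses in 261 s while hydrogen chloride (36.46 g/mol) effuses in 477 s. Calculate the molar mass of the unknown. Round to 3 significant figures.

Using Graham's law: t_X/t_HCl = √(M_X/M_HCl).
261/477 = 0.5472 = √(M_X/36.46)
M_X = 36.46 × 0.5472² = 36.46 × 0.2994 = 10.9 g/mol

10.9 g/mol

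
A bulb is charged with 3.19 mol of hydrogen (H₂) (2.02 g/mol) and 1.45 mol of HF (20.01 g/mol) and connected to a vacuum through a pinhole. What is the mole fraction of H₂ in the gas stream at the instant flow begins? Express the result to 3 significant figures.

Effusion rate of each component ∝ n_i/√M_i (partial pressure × 1/√M).
So x_H₂ in the escaping gas = (n_H₂/√M_H₂) / Σ(n_i/√M_i)
= (3.19/√2.02) / (3.19/√2.02 + 1.45/√20.01) = 2.244/(2.244 + 0.3241) = 0.874.

0.874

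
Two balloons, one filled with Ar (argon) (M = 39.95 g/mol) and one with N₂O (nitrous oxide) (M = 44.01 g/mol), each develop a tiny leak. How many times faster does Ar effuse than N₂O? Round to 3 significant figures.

Graham's law gives rate_Ar/rate_N₂O = √(M_N₂O/M_Ar) = √(44.01/39.95) = √1.102 = 1.05.

1.05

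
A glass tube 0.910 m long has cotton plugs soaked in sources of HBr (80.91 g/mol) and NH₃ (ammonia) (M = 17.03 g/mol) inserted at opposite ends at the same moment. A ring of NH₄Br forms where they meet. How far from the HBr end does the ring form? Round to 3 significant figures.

Graham's law gives d_HBr/d_NH₃ = rate_HBr/rate_NH₃ = √(M_NH₃/M_HBr) = √(17.03/80.91) = 0.4588.
With d_HBr + d_NH₃ = 0.910 m, d_NH₃ = 0.910/(1 + 0.4588) = 0.6238 m.
d_HBr = 0.910 − 0.6238 = 0.286 m.

0.286 m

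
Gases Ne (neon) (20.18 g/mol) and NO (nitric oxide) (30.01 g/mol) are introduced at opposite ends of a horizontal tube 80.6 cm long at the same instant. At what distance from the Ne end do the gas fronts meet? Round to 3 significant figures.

44.3 cm

The fronts meet when d_Ne + d_NO = L with d_Ne/d_NO = √(M_NO/M_Ne) (Graham's law). Here √(M_NO/M_Ne) = √(30.01/20.18) = 1.219.
With d_Ne + d_NO = 80.6 cm, d_NO = 80.6/(1 + 1.219) = 36.31 cm.
d_Ne = 80.6 − 36.31 = 44.3 cm.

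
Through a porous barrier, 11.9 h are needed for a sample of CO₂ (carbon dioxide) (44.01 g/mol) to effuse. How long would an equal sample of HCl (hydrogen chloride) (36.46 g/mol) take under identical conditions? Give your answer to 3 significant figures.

By Graham's law, t_HCl/t_CO₂ = √(M_HCl/M_CO₂) = √(36.46/44.01) = √0.8284 = 0.9102.
So the time for HCl is 11.9 × 0.9102 = 10.8 h.

10.8 h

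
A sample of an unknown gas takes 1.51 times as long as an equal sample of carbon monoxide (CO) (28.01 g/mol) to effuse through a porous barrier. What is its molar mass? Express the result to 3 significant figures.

Since effusion rate ∝ 1/√M, t_X/t_CO = √(M_X/M_CO).
1.51 = √(M_X/28.01)
M_X = 28.01 × 1.51² = 28.01 × 2.280 = 63.9 g/mol

63.9 g/mol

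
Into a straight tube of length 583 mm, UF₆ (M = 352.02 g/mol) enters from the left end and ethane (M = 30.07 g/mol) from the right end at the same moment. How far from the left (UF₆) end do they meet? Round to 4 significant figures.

Graham's law gives d_UF₆/d_C₂H₆ = rate_UF₆/rate_C₂H₆ = √(M_C₂H₆/M_UF₆) = √(30.07/352.02) = 0.2923.
With d_UF₆ + d_C₂H₆ = 583 mm, d_C₂H₆ = 583/(1 + 0.2923) = 451.1 mm.
d_UF₆ = 583 − 451.1 = 131.9 mm.

131.9 mm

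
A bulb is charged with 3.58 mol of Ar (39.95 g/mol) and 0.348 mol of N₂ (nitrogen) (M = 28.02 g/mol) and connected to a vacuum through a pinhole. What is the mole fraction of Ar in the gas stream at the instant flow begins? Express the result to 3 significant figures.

0.896

The effusion rate of species i is ∝ p_i/√M_i ∝ n_i/√M_i.
x_Ar(eff) = (n_Ar/√M_Ar) / (n_Ar/√M_Ar + n_N₂/√M_N₂)
= (3.58/√39.95) / (3.58/√39.95 + 0.348/√28.02) = 0.5664/(0.5664 + 0.06574) = 0.896.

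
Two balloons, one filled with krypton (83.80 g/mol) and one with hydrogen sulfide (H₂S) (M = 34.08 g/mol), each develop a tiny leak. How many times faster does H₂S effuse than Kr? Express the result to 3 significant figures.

Using Graham's law: rate_H₂S/rate_Kr = √(M_Kr/M_H₂S) = √(83.80/34.08) = √2.459 = 1.57.

1.57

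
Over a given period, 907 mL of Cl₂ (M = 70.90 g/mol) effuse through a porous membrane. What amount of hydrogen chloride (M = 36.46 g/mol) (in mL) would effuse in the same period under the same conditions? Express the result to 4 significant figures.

1265 mL

Using Graham's law: rate_HCl/rate_Cl₂ = √(M_Cl₂/M_HCl) = √(70.90/36.46) = √1.945 = 1.394.
So the volume for HCl is 907 × 1.394 = 1265 mL.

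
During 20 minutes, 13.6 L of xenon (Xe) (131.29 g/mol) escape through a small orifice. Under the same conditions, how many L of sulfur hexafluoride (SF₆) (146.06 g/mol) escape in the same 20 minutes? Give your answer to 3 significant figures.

12.9 L

Using Graham's law: rate_SF₆/rate_Xe = √(M_Xe/M_SF₆) = √(131.29/146.06) = √0.8989 = 0.9481.
So the volume for SF₆ is 13.6 × 0.9481 = 12.9 L.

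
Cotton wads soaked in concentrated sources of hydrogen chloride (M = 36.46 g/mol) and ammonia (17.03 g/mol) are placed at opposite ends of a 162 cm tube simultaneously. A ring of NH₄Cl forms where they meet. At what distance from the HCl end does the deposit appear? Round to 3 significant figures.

The fronts meet when d_HCl + d_NH₃ = L with d_HCl/d_NH₃ = √(M_NH₃/M_HCl) (Graham's law). Here √(M_NH₃/M_HCl) = √(17.03/36.46) = 0.6834.
With d_HCl + d_NH₃ = 162 cm, d_NH₃ = 162/(1 + 0.6834) = 96.23 cm.
d_HCl = 162 − 96.23 = 65.8 cm.

65.8 cm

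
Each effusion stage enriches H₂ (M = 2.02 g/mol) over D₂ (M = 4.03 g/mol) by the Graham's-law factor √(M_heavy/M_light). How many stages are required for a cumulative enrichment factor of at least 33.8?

With α = √(4.03/2.02) per stage, ln α = ½ ln(1.99505) = 0.3453.
Need α^N ≥ 33.8 ⇒ N ≥ ln(33.8) / ln α = 3.520 / 0.3453 = 10.19.
Rounding up, N = 11 stages.

11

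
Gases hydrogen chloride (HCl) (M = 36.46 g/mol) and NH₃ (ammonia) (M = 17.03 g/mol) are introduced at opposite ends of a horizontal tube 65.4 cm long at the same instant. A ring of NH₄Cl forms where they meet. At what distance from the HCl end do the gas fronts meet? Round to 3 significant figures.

26.6 cm

Graham's law gives d_HCl/d_NH₃ = rate_HCl/rate_NH₃ = √(M_NH₃/M_HCl) = √(17.03/36.46) = 0.6834.
With d_HCl + d_NH₃ = 65.4 cm, d_NH₃ = 65.4/(1 + 0.6834) = 38.85 cm.
d_HCl = 65.4 − 38.85 = 26.6 cm.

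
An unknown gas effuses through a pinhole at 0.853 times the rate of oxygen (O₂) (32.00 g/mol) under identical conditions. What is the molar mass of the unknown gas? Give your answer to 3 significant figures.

44.0 g/mol

From Graham's law, rate_X/rate_O₂ = √(M_O₂/M_X).
0.853 = √(32.00/M_X)
M_X = 32.00 / 0.853² = 32.00 / 0.7276 = 44.0 g/mol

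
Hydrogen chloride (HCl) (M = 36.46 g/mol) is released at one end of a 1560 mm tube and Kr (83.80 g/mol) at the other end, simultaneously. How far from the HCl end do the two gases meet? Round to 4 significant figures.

940.0 mm

Graham's law gives d_HCl/d_Kr = rate_HCl/rate_Kr = √(M_Kr/M_HCl) = √(83.80/36.46) = 1.516.
With d_HCl + d_Kr = 1560 mm, d_Kr = 1560/(1 + 1.516) = 620.0 mm.
d_HCl = 1560 − 620.0 = 940.0 mm.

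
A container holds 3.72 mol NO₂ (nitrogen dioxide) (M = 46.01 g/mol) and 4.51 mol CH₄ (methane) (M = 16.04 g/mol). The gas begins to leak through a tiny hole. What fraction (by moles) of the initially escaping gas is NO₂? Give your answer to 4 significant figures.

0.3275

Effusion rate of each component ∝ n_i/√M_i (partial pressure × 1/√M).
Mole fraction of NO₂ in the effusate = (n_NO₂/√M_NO₂) / (n_NO₂/√M_NO₂ + n_CH₄/√M_CH₄)
= (3.72/√46.01) / (3.72/√46.01 + 4.51/√16.04) = 0.5484/(0.5484 + 1.126) = 0.3275.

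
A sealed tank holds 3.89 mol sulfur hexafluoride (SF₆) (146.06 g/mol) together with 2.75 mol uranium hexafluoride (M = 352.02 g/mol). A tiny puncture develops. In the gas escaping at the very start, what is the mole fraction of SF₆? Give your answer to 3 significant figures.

0.687

The effusion rate of species i is ∝ p_i/√M_i ∝ n_i/√M_i.
x_SF₆(eff) = (n_SF₆/√M_SF₆) / (n_SF₆/√M_SF₆ + n_UF₆/√M_UF₆)
= (3.89/√146.06) / (3.89/√146.06 + 2.75/√352.02) = 0.3219/(0.3219 + 0.1466) = 0.687.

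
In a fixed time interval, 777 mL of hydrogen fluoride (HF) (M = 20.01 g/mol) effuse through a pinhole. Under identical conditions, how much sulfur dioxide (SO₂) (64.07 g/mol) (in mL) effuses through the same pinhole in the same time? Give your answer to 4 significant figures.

By Graham's law, rate_SO₂/rate_HF = √(M_HF/M_SO₂) = √(20.01/64.07) = √0.3123 = 0.5589.
So the volume for SO₂ is 777 × 0.5589 = 434.2 mL.

434.2 mL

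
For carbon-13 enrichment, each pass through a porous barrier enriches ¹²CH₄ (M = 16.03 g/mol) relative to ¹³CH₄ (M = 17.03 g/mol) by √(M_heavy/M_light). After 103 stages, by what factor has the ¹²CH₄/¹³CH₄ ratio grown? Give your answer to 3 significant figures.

22.6

Overall factor = α^103 with α = √(17.03/16.03), i.e. (17.03/16.03)^(103/2).
= 1.06238^(103/2) = 22.6.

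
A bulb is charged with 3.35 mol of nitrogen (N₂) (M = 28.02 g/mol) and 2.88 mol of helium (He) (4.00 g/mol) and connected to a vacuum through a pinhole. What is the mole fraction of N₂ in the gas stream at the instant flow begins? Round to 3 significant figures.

0.305

The effusion rate of species i is ∝ p_i/√M_i ∝ n_i/√M_i.
x_N₂(eff) = (n_N₂/√M_N₂) / (n_N₂/√M_N₂ + n_He/√M_He)
= (3.35/√28.02) / (3.35/√28.02 + 2.88/√4.00) = 0.6329/(0.6329 + 1.440) = 0.305.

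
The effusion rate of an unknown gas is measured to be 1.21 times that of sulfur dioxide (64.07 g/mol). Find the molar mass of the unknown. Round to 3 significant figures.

From Graham's law, rate_X/rate_SO₂ = √(M_SO₂/M_X).
1.21 = √(64.07/M_X)
M_X = 64.07 / 1.21² = 64.07 / 1.464 = 43.8 g/mol

43.8 g/mol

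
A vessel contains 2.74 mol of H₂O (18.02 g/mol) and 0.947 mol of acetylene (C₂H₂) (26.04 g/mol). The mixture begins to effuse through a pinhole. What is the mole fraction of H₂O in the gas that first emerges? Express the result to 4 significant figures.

Each component's effusion rate ∝ (its partial pressure)·(1/√M) ∝ n_i/√M_i.
Mole fraction of H₂O in the effusate = (n_H₂O/√M_H₂O) / (n_H₂O/√M_H₂O + n_C₂H₂/√M_C₂H₂)
= (2.74/√18.02) / (2.74/√18.02 + 0.947/√26.04) = 0.6455/(0.6455 + 0.1856) = 0.7767.

0.7767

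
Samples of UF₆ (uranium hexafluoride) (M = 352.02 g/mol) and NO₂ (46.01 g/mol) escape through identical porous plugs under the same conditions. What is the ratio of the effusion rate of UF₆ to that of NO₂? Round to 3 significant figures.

0.362

From Graham's law, rate_UF₆/rate_NO₂ = √(M_NO₂/M_UF₆) = √(46.01/352.02) = √0.1307 = 0.362.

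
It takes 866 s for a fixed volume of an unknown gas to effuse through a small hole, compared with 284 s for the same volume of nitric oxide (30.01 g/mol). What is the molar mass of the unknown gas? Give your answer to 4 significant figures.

279.0 g/mol

Using Graham's law: t_X/t_NO = √(M_X/M_NO).
866/284 = 3.049 = √(M_X/30.01)
M_X = 30.01 × 3.049² = 30.01 × 9.298 = 279.0 g/mol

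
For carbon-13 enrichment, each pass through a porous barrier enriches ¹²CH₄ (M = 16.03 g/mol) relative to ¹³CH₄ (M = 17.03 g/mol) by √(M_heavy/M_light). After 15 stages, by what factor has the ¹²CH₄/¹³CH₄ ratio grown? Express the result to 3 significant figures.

1.57

The single-stage factor is √(M_heavy/M_light), so 15 stages give [√(17.03/16.03)]^15 = (17.03/16.03)^(15/2).
= 1.06238^(15/2) = 1.57.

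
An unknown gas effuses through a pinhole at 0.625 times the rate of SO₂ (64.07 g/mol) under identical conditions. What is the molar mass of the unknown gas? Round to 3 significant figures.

164 g/mol

From Graham's law, rate_X/rate_SO₂ = √(M_SO₂/M_X).
0.625 = √(64.07/M_X)
M_X = 64.07 / 0.625² = 64.07 / 0.3906 = 164 g/mol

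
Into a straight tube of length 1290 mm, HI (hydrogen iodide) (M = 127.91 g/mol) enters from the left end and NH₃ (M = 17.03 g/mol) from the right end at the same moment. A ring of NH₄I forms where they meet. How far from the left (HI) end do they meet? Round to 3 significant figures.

In equal time, each gas travels a distance ∝ its rate ∝ 1/√M, so d_HI/d_NH₃ = √(M_NH₃/M_HI) = √(17.03/127.91) = 0.3649.
With d_HI + d_NH₃ = 1290 mm, d_NH₃ = 1290/(1 + 0.3649) = 945.1 mm.
d_HI = 1290 − 945.1 = 345 mm.

345 mm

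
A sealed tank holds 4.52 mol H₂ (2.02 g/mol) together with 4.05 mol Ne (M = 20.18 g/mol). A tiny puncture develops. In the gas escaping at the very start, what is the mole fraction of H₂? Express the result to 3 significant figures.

0.779

Each component's effusion rate ∝ (its partial pressure)·(1/√M) ∝ n_i/√M_i.
Mole fraction of H₂ in the effusate = (n_H₂/√M_H₂) / (n_H₂/√M_H₂ + n_Ne/√M_Ne)
= (4.52/√2.02) / (4.52/√2.02 + 4.05/√20.18) = 3.180/(3.180 + 0.9016) = 0.779.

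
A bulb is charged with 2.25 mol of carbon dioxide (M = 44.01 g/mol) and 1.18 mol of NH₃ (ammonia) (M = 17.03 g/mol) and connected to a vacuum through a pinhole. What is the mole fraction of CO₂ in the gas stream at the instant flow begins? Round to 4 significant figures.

Each component's effusion rate ∝ (its partial pressure)·(1/√M) ∝ n_i/√M_i.
So x_CO₂ in the escaping gas = (n_CO₂/√M_CO₂) / Σ(n_i/√M_i)
= (2.25/√44.01) / (2.25/√44.01 + 1.18/√17.03) = 0.3392/(0.3392 + 0.2859) = 0.5426.

0.5426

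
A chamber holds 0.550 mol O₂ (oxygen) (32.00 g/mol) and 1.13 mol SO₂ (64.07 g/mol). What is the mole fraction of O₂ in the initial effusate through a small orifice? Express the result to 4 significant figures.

The effusion rate of species i is ∝ p_i/√M_i ∝ n_i/√M_i.
Mole fraction of O₂ in the effusate = (n_O₂/√M_O₂) / (n_O₂/√M_O₂ + n_SO₂/√M_SO₂)
= (0.550/√32.00) / (0.550/√32.00 + 1.13/√64.07) = 0.09723/(0.09723 + 0.1412) = 0.4078.

0.4078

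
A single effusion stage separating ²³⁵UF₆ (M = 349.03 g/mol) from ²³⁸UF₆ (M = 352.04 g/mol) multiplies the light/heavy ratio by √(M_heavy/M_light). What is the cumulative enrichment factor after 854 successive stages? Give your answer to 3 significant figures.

39.1

Overall factor = α^854 with α = √(352.04/349.03), i.e. (352.04/349.03)^(854/2).
= 1.00862^427 = 39.1.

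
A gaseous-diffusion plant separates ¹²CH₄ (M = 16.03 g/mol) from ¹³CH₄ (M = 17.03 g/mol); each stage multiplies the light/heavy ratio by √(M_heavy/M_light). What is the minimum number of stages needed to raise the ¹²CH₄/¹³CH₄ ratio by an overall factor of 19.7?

With α = √(17.03/16.03) per stage, ln α = ½ ln(1.06238) = 0.03026.
Need α^N ≥ 19.7 ⇒ N ≥ ln(19.7) / ln α = 2.981 / 0.03026 = 98.51.
Rounding up, N = 99 stages.

99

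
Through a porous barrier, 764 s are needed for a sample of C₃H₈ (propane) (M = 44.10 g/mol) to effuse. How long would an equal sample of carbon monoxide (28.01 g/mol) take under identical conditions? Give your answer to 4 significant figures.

Using Graham's law: t_CO/t_C₃H₈ = √(M_CO/M_C₃H₈) = √(28.01/44.10) = √0.6351 = 0.7970.
So the time for CO is 764 × 0.7970 = 608.9 s.

608.9 s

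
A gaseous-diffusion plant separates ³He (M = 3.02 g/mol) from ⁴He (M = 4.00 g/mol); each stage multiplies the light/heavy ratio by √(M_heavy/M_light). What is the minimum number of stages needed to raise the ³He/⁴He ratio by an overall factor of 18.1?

Single-stage factor α = √(4.00/3.02), so ln α = ½ ln(1.32450) = 0.1405.
Need α^N ≥ 18.1 ⇒ N ≥ ln(18.1) / ln α = 2.896 / 0.1405 = 20.61.
Rounding up, N = 21 stages.

21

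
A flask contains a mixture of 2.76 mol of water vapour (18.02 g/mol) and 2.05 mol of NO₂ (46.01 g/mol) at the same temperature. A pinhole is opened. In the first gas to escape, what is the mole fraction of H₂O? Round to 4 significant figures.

The effusion rate of species i is ∝ p_i/√M_i ∝ n_i/√M_i.
x_H₂O(eff) = (n_H₂O/√M_H₂O) / (n_H₂O/√M_H₂O + n_NO₂/√M_NO₂)
= (2.76/√18.02) / (2.76/√18.02 + 2.05/√46.01) = 0.6502/(0.6502 + 0.3022) = 0.6827.

0.6827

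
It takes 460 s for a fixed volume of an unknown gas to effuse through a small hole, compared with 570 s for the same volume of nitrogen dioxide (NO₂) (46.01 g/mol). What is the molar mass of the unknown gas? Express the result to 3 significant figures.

30.0 g/mol

By Graham's law, t_X/t_NO₂ = √(M_X/M_NO₂).
460/570 = 0.8070 = √(M_X/46.01)
M_X = 46.01 × 0.8070² = 46.01 × 0.6513 = 30.0 g/mol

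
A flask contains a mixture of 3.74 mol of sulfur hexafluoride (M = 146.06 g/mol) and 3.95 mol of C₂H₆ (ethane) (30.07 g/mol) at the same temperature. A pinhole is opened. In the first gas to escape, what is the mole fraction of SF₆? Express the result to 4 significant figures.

0.3005

Effusion rate of each component ∝ n_i/√M_i (partial pressure × 1/√M).
Mole fraction of SF₆ in the effusate = (n_SF₆/√M_SF₆) / (n_SF₆/√M_SF₆ + n_C₂H₆/√M_C₂H₆)
= (3.74/√146.06) / (3.74/√146.06 + 3.95/√30.07) = 0.3095/(0.3095 + 0.7203) = 0.3005.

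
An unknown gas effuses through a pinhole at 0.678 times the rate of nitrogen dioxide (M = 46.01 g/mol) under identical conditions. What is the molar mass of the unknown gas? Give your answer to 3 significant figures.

From Graham's law, rate_X/rate_NO₂ = √(M_NO₂/M_X).
0.678 = √(46.01/M_X)
M_X = 46.01 / 0.678² = 46.01 / 0.4597 = 100 g/mol

100 g/mol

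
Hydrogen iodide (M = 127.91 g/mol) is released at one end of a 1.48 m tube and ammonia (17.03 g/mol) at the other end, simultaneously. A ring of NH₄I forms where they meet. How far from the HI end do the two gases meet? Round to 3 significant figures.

0.396 m

The fronts meet when d_HI + d_NH₃ = L with d_HI/d_NH₃ = √(M_NH₃/M_HI) (Graham's law). Here √(M_NH₃/M_HI) = √(17.03/127.91) = 0.3649.
With d_HI + d_NH₃ = 1.48 m, d_NH₃ = 1.48/(1 + 0.3649) = 1.084 m.
d_HI = 1.48 − 1.084 = 0.396 m.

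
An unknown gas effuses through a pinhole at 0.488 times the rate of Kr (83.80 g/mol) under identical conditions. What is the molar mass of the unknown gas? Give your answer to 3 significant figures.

352 g/mol

Using Graham's law: rate_X/rate_Kr = √(M_Kr/M_X).
0.488 = √(83.80/M_X)
M_X = 83.80 / 0.488² = 83.80 / 0.2381 = 352 g/mol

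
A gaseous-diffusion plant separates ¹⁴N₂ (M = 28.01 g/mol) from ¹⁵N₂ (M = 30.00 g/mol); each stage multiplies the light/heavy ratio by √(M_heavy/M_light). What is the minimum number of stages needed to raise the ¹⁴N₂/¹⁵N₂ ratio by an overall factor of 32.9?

102

Per stage α = (30.00/28.01)^(1/2) = 1.07105^0.5, giving ln α = 0.03432.
Need α^N ≥ 32.9 ⇒ N ≥ ln(32.9) / ln α = 3.493 / 0.03432 = 101.80.
Minimum whole number of stages: N = 102.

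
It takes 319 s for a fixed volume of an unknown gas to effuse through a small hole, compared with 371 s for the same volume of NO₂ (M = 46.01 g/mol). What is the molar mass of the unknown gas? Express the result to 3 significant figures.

34.0 g/mol

From Graham's law, t_X/t_NO₂ = √(M_X/M_NO₂).
319/371 = 0.8598 = √(M_X/46.01)
M_X = 46.01 × 0.8598² = 46.01 × 0.7393 = 34.0 g/mol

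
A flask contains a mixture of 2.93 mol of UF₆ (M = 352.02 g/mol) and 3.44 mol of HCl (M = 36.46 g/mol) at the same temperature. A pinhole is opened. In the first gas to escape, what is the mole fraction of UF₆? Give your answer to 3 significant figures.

Effusion rate of each component ∝ n_i/√M_i (partial pressure × 1/√M).
Mole fraction of UF₆ in the effusate = (n_UF₆/√M_UF₆) / (n_UF₆/√M_UF₆ + n_HCl/√M_HCl)
= (2.93/√352.02) / (2.93/√352.02 + 3.44/√36.46) = 0.1562/(0.1562 + 0.5697) = 0.215.

0.215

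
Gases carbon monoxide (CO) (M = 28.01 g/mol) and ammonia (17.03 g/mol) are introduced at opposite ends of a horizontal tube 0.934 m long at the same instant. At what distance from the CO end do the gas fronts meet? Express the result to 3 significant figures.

Graham's law gives d_CO/d_NH₃ = rate_CO/rate_NH₃ = √(M_NH₃/M_CO) = √(17.03/28.01) = 0.7797.
With d_CO + d_NH₃ = 0.934 m, d_NH₃ = 0.934/(1 + 0.7797) = 0.5248 m.
d_CO = 0.934 − 0.5248 = 0.409 m.

0.409 m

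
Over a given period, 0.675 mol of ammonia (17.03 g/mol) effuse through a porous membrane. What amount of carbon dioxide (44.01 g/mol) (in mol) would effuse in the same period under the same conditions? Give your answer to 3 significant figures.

From Graham's law, rate_CO₂/rate_NH₃ = √(M_NH₃/M_CO₂) = √(17.03/44.01) = √0.3870 = 0.6221.
So the amount for CO₂ is 0.675 × 0.6221 = 0.420 mol.

0.420 mol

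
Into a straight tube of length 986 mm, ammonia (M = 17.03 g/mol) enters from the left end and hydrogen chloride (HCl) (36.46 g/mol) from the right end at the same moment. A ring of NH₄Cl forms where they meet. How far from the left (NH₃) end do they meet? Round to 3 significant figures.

586 mm

In equal time, each gas travels a distance ∝ its rate ∝ 1/√M, so d_NH₃/d_HCl = √(M_HCl/M_NH₃) = √(36.46/17.03) = 1.463.
With d_NH₃ + d_HCl = 986 mm, d_HCl = 986/(1 + 1.463) = 400.3 mm.
d_NH₃ = 986 − 400.3 = 586 mm.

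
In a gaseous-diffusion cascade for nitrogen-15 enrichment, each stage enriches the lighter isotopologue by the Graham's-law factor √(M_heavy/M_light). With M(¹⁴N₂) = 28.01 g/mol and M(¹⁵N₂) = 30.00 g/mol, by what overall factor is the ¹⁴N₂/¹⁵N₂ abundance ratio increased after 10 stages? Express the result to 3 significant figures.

1.41

Overall factor = α^10 with α = √(30.00/28.01), i.e. (30.00/28.01)^(10/2).
= 1.07105^5 = 1.41.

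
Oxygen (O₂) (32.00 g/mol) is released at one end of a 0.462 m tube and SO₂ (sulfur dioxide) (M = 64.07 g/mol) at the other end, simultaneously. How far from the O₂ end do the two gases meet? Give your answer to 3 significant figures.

0.271 m

The fronts meet when d_O₂ + d_SO₂ = L with d_O₂/d_SO₂ = √(M_SO₂/M_O₂) (Graham's law). Here √(M_SO₂/M_O₂) = √(64.07/32.00) = 1.415.
With d_O₂ + d_SO₂ = 0.462 m, d_SO₂ = 0.462/(1 + 1.415) = 0.1913 m.
d_O₂ = 0.462 − 0.1913 = 0.271 m.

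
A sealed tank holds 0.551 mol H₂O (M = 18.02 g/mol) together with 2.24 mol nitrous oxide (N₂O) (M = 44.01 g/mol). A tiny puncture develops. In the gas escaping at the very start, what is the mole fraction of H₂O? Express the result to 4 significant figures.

0.2777

Rate_i ∝ x_i/√M_i (Graham's law weighted by mole fraction), so the effusate composition follows n_i/√M_i.
Mole fraction of H₂O in the effusate = (n_H₂O/√M_H₂O) / (n_H₂O/√M_H₂O + n_N₂O/√M_N₂O)
= (0.551/√18.02) / (0.551/√18.02 + 2.24/√44.01) = 0.1298/(0.1298 + 0.3377) = 0.2777.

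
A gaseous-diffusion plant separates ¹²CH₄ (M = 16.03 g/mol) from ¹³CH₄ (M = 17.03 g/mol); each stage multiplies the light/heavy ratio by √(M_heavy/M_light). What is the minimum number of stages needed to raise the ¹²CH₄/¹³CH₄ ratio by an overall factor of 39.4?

Per stage α = (17.03/16.03)^(1/2) = 1.06238^0.5, giving ln α = 0.03026.
Need α^N ≥ 39.4 ⇒ N ≥ ln(39.4) / ln α = 3.674 / 0.03026 = 121.42.
So at least 122 stages are needed.

122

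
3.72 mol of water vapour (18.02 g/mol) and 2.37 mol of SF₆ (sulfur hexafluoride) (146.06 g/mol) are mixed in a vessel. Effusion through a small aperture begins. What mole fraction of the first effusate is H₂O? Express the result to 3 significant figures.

Rate_i ∝ x_i/√M_i (Graham's law weighted by mole fraction), so the effusate composition follows n_i/√M_i.
x_H₂O(eff) = (n_H₂O/√M_H₂O) / (n_H₂O/√M_H₂O + n_SF₆/√M_SF₆)
= (3.72/√18.02) / (3.72/√18.02 + 2.37/√146.06) = 0.8763/(0.8763 + 0.1961) = 0.817.

0.817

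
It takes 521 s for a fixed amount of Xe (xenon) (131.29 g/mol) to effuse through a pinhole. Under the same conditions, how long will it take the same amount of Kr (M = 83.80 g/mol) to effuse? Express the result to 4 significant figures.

Since effusion rate ∝ 1/√M, t_Kr/t_Xe = √(M_Kr/M_Xe) = √(83.80/131.29) = √0.6383 = 0.7989.
So the time for Kr is 521 × 0.7989 = 416.2 s.

416.2 s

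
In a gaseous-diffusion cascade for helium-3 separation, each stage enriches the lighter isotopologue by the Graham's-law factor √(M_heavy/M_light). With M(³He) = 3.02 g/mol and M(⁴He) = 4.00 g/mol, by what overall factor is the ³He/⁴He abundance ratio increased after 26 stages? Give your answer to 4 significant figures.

After 26 stages the ratio has grown by (√(4.00/3.02))^26 = (4.00/3.02)^(26/2).
= 1.32450^13 = 38.61.

38.61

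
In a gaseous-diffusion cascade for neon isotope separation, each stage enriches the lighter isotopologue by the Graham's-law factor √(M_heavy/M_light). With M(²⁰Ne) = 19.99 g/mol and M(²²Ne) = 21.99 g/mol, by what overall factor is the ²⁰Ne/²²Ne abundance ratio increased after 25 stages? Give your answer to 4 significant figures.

Overall factor = α^25 with α = √(21.99/19.99), i.e. (21.99/19.99)^(25/2).
= 1.10005^(25/2) = 3.293.

3.293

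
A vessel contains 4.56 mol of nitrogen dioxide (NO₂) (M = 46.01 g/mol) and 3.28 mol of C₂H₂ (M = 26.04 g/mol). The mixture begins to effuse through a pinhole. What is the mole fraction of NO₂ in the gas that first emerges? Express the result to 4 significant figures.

Rate_i ∝ x_i/√M_i (Graham's law weighted by mole fraction), so the effusate composition follows n_i/√M_i.
x_NO₂(eff) = (n_NO₂/√M_NO₂) / (n_NO₂/√M_NO₂ + n_C₂H₂/√M_C₂H₂)
= (4.56/√46.01) / (4.56/√46.01 + 3.28/√26.04) = 0.6723/(0.6723 + 0.6428) = 0.5112.

0.5112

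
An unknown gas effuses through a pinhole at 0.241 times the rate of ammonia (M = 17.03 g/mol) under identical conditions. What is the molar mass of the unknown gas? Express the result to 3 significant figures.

293 g/mol

From Graham's law, rate_X/rate_NH₃ = √(M_NH₃/M_X).
0.241 = √(17.03/M_X)
M_X = 17.03 / 0.241² = 17.03 / 0.05808 = 293 g/mol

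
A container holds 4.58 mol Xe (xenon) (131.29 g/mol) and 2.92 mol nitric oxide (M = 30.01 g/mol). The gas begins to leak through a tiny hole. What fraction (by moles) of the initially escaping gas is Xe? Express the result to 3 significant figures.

Effusion rate of each component ∝ n_i/√M_i (partial pressure × 1/√M).
Mole fraction of Xe in the effusate = (n_Xe/√M_Xe) / (n_Xe/√M_Xe + n_NO/√M_NO)
= (4.58/√131.29) / (4.58/√131.29 + 2.92/√30.01) = 0.3997/(0.3997 + 0.5330) = 0.429.

0.429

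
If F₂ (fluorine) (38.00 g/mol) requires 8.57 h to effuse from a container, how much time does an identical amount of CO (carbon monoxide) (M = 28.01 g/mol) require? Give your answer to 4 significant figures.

7.358 h

Using Graham's law: t_CO/t_F₂ = √(M_CO/M_F₂) = √(28.01/38.00) = √0.7371 = 0.8585.
So the time for CO is 8.57 × 0.8585 = 7.358 h.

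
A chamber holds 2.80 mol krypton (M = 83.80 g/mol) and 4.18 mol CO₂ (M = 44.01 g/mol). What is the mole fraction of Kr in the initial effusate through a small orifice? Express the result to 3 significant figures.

Rate_i ∝ x_i/√M_i (Graham's law weighted by mole fraction), so the effusate composition follows n_i/√M_i.
So x_Kr in the escaping gas = (n_Kr/√M_Kr) / Σ(n_i/√M_i)
= (2.80/√83.80) / (2.80/√83.80 + 4.18/√44.01) = 0.3059/(0.3059 + 0.6301) = 0.327.

0.327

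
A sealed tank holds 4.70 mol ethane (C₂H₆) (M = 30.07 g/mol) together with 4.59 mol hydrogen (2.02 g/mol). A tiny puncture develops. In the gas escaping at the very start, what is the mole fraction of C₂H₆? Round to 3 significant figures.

The effusion rate of species i is ∝ p_i/√M_i ∝ n_i/√M_i.
x_C₂H₆(eff) = (n_C₂H₆/√M_C₂H₆) / (n_C₂H₆/√M_C₂H₆ + n_H₂/√M_H₂)
= (4.70/√30.07) / (4.70/√30.07 + 4.59/√2.02) = 0.8571/(0.8571 + 3.230) = 0.210.

0.210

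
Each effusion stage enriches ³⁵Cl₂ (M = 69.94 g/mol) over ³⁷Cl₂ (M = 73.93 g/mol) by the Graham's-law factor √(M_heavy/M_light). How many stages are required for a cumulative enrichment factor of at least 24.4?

Per stage α = (73.93/69.94)^(1/2) = 1.05705^0.5, giving ln α = 0.02774.
Need α^N ≥ 24.4 ⇒ N ≥ ln(24.4) / ln α = 3.195 / 0.02774 = 115.16.
Minimum whole number of stages: N = 116.

116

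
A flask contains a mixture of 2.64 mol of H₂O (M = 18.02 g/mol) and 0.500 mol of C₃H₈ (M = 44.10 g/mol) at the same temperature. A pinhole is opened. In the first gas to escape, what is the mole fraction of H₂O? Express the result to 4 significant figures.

0.8920

Effusion rate of each component ∝ n_i/√M_i (partial pressure × 1/√M).
So x_H₂O in the escaping gas = (n_H₂O/√M_H₂O) / Σ(n_i/√M_i)
= (2.64/√18.02) / (2.64/√18.02 + 0.500/√44.10) = 0.6219/(0.6219 + 0.07529) = 0.8920.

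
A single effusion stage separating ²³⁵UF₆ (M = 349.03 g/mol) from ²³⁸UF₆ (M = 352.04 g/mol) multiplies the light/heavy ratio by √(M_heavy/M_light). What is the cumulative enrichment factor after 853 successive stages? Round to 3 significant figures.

The single-stage factor is √(M_heavy/M_light), so 853 stages give [√(352.04/349.03)]^853 = (352.04/349.03)^(853/2).
= 1.00862^(853/2) = 39.0.

39.0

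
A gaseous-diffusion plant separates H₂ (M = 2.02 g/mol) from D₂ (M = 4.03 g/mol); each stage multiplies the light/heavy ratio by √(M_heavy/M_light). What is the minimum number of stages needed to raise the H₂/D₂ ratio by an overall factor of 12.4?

8

With α = √(4.03/2.02) per stage, ln α = ½ ln(1.99505) = 0.3453.
Need α^N ≥ 12.4 ⇒ N ≥ ln(12.4) / ln α = 2.518 / 0.3453 = 7.29.
Minimum whole number of stages: N = 8.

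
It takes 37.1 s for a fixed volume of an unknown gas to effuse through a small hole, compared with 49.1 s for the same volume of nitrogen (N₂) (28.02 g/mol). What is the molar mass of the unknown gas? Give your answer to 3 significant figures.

Since effusion rate ∝ 1/√M, t_X/t_N₂ = √(M_X/M_N₂).
37.1/49.1 = 0.7556 = √(M_X/28.02)
M_X = 28.02 × 0.7556² = 28.02 × 0.5709 = 16.0 g/mol

16.0 g/mol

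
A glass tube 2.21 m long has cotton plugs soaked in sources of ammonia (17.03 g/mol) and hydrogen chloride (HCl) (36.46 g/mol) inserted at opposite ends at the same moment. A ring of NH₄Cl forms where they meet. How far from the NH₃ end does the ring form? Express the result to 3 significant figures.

1.31 m

Distances travelled in equal time are proportional to diffusion rates, so d_NH₃/d_HCl = √(M_HCl/M_NH₃) = √(36.46/17.03) = 1.463.
With d_NH₃ + d_HCl = 2.21 m, d_HCl = 2.21/(1 + 1.463) = 0.8972 m.
d_NH₃ = 2.21 − 0.8972 = 1.31 m.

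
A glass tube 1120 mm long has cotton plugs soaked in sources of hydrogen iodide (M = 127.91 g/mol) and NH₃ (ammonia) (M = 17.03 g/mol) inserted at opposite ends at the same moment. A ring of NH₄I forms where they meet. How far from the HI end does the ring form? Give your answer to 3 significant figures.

Distances travelled in equal time are proportional to diffusion rates, so d_HI/d_NH₃ = √(M_NH₃/M_HI) = √(17.03/127.91) = 0.3649.
With d_HI + d_NH₃ = 1120 mm, d_NH₃ = 1120/(1 + 0.3649) = 820.6 mm.
d_HI = 1120 − 820.6 = 299 mm.

299 mm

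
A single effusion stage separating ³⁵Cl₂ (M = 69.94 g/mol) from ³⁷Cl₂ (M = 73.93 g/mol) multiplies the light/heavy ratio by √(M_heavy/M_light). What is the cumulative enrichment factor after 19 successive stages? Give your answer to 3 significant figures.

1.69

The single-stage factor is √(M_heavy/M_light), so 19 stages give [√(73.93/69.94)]^19 = (73.93/69.94)^(19/2).
= 1.05705^(19/2) = 1.69.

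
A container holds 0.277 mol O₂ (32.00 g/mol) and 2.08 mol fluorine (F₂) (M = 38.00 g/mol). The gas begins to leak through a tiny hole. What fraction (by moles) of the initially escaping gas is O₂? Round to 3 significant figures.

Effusion rate of each component ∝ n_i/√M_i (partial pressure × 1/√M).
Mole fraction of O₂ in the effusate = (n_O₂/√M_O₂) / (n_O₂/√M_O₂ + n_F₂/√M_F₂)
= (0.277/√32.00) / (0.277/√32.00 + 2.08/√38.00) = 0.04897/(0.04897 + 0.3374) = 0.127.

0.127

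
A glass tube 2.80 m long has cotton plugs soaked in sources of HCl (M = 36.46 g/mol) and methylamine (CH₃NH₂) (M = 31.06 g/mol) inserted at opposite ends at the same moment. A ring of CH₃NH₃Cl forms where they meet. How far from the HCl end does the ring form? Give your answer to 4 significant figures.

Graham's law gives d_HCl/d_CH₃NH₂ = rate_HCl/rate_CH₃NH₂ = √(M_CH₃NH₂/M_HCl) = √(31.06/36.46) = 0.9230.
With d_HCl + d_CH₃NH₂ = 2.80 m, d_CH₃NH₂ = 2.80/(1 + 0.9230) = 1.456 m.
d_HCl = 2.80 − 1.456 = 1.344 m.

1.344 m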